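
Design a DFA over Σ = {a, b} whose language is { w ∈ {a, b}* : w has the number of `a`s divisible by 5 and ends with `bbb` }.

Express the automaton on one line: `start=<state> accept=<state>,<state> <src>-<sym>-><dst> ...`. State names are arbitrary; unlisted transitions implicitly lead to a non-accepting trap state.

start=S0 accept=S6 S0-a->S1 S0-b->S2 S1-a->S3 S1-b->S1 S2-a->S1 S2-b->S4 S3-a->S5 S3-b->S3 S4-a->S1 S4-b->S6 S5-a->S7 S5-b->S5 S6-a->S1 S6-b->S6 S7-a->S0 S7-b->S7

Handle the two conditions separately and then intersect. The first has 5 states tracking the count of `a`s modulo 5; the second has 4 states tracking how much of the suffix `bbb` has currently been matched. A product state is a pair (one from each), accepting exactly when both do. Equivalent product states are then merged.
With 8 states:
        a   b  
>  S0   S1  S2 
   S1   S3  S1 
   S2   S1  S4 
   S3   S5  S3 
   S4   S1  S6 
   S5   S7  S5 
 * S6   S1  S6 
   S7   S0  S7 
(> = start, * = accepting)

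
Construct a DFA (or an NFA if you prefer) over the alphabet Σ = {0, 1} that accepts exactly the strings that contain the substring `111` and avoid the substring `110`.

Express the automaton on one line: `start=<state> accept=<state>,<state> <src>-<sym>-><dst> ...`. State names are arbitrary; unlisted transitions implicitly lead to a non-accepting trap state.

start=s0 accept=s4 s0-0->s0 s0-1->s1 s1-0->s0 s1-1->s2 s2-0->s3 s2-1->s4 s3-0->s3 s3-1->s3 s4-0->s3 s4-1->s4

Handle the two conditions separately and then intersect. One (4 states) tracks whether and how much of `111` has been seen; the other (4 states) tracks partial matches of the forbidden pattern `110`. Each combined state is a pair, one component from each; accept when both components accept. Minimizing collapses redundant product states.
A 5-state machine:
        0   1  
>  s0   s0  s1 
   s1   s0  s2 
   s2   s3  s4 
   s3   s3  s3 
 * s4   s3  s4 
(> = start, * = accepting)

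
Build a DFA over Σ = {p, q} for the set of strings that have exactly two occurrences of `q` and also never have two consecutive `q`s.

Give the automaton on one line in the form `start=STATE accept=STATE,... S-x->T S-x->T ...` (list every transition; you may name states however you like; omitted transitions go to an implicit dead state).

start=s0 accept=s4 s0-p->s0 s0-q->s1 s1-p->s2 s1-q->s3 s2-p->s2 s2-q->s4 s3-p->s3 s3-q->s3 s4-p->s4 s4-q->s3

Handle the two conditions separately and then intersect. One (4 states) tracks the count of `q`s, saturating at 3; the other (3 states) tracks partial matches of the forbidden pattern `qq`. Each combined state is a pair, one component from each; accept when both components accept. Equivalent product states are then merged.
        p   q  
>  s0   s0  s1 
   s1   s2  s3 
   s2   s2  s4 
   s3   s3  s3 
 * s4   s4  s3 
(> = start, * = accepting)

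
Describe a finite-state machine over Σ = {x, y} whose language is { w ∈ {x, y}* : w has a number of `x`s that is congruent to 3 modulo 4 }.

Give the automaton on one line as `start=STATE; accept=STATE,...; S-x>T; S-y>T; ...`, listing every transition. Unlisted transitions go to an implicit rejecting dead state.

Keep the running count of `x`s modulo 4: each `x` advances along the cycle s0 → s1 → s2 → s3 → s0 while other symbols loop. Accept at s3.
A 4-state machine:
        x   y  
>  s0   s1  s0 
   s1   s2  s1 
   s2   s3  s2 
 * s3   s0  s3 
(> = start, * = accepting)

start=s0; accept=s3; s0-x>s1; s0-y>s0; s1-x>s2; s1-y>s1; s2-x>s3; s2-y>s2; s3-x>s0; s3-y>s3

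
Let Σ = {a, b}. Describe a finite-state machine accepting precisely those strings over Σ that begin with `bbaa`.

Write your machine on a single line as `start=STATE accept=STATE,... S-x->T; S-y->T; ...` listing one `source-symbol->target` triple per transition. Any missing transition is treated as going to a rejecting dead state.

start=q0; accept=q4; q0-a->q5; q0-b->q1; q1-a->q5; q1-b->q2; q2-a->q3; q2-b->q5; q3-a->q4; q3-b->q5; q4-a->q4; q4-b->q4; q5-a->q5; q5-b->q5

Check the first 4 symbols one by one: q0 through q3 record how many have matched `bbaa` so far; any wrong symbol goes to the dead state q5. After all 4 match we enter the accepting sink q4.
A 6-state machine:
        a   b  
>  q0   q5  q1 
   q1   q5  q2 
   q2   q3  q5 
   q3   q4  q5 
 * q4   q4  q4 
   q5   q5  q5 
(> = start, * = accepting)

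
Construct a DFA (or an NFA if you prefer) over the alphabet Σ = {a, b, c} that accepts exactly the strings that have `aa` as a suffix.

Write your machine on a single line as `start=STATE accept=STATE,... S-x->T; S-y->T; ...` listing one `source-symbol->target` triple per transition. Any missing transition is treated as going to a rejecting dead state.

start=S0; accept=S2; S0-a->S1; S0-b->S0; S0-c->S0; S1-a->S2; S1-b->S0; S1-c->S0; S2-a->S2; S2-b->S0; S2-c->S0

Remember how much of `aa` the current input suffix matches. State S0 means no match yet; S1 means the last symbol is `a`; S2 means the last 2 symbols are `aa`. Only S2 accepts. On a mismatch, fall back to the longest proper suffix that is still a prefix of `aa`.
3 states suffice.
        a   b   c  
>  S0   S1  S0  S0 
   S1   S2  S0  S0 
 * S2   S2  S0  S0 
(> = start, * = accepting)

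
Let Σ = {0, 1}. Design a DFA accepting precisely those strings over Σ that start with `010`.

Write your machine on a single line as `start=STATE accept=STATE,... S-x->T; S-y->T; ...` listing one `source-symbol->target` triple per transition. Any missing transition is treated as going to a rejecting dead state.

Walk along `010` while the input agrees: from S0 take `0` to S1, and so on. Any deviation drops to the rejecting sink S4. Once S3 is reached the prefix is confirmed and every continuation is accepted.
With 5 states:
        0   1  
>  S0   S1  S4 
   S1   S4  S2 
   S2   S3  S4 
 * S3   S3  S3 
   S4   S4  S4 
(> = start, * = accepting)

start=S0; accept=S3; S0-0->S1; S0-1->S4; S1-0->S4; S1-1->S2; S2-0->S3; S2-1->S4; S3-0->S3; S3-1->S3; S4-0->S4; S4-1->S4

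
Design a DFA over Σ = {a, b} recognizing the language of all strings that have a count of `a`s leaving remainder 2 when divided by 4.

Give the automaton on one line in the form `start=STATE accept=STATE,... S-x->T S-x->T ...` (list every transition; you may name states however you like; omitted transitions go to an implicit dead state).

start=q0 accept=q2 q0-a->q1 q0-b->q0 q1-a->q2 q1-b->q1 q2-a->q3 q2-b->q2 q3-a->q0 q3-b->q3

Keep the running count of `a`s modulo 4: each `a` advances along the cycle q0 → q1 → q2 → q3 → q0 while other symbols loop. Accept at q2.
With 4 states:
        a   b  
>  q0   q1  q0 
   q1   q2  q1 
 * q2   q3  q2 
   q3   q0  q3 
(> = start, * = accepting)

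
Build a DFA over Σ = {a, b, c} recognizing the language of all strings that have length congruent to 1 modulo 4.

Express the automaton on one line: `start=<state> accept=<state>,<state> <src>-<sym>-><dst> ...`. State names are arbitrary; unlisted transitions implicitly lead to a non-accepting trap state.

start=s0 accept=s1 s0-a->s1 s0-b->s1 s0-c->s1 s1-a->s2 s1-b->s2 s1-c->s2 s2-a->s3 s2-b->s3 s2-c->s3 s3-a->s0 s3-b->s0 s3-c->s0

Only the length mod 4 matters, so use a 4-cycle: from any state, every input symbol moves to the next state, wrapping s3 back to s0. Mark s1 accepting.
A 4-state machine:
        a   b   c  
>  s0   s1  s1  s1 
 * s1   s2  s2  s2 
   s2   s3  s3  s3 
   s3   s0  s0  s0 
(> = start, * = accepting)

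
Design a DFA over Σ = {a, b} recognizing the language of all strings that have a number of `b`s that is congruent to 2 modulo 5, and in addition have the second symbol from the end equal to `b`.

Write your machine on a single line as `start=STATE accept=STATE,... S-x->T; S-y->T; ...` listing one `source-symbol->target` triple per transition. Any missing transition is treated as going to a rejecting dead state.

start=q0; accept=q3,q5; q0-a->q0; q0-b->q1; q1-a->q2; q1-b->q3; q2-a->q2; q2-b->q4; q3-a->q5; q3-b->q6; q4-a->q5; q4-b->q6; q5-a->q7; q5-b->q6; q6-a->q6; q6-b->q8; q7-a->q7; q7-b->q6; q8-a->q8; q8-b->q0

Build one automaton per condition and run them in lockstep. One (5 states) tracks the count of `b`s modulo 5; the other (7 states) tracks the last 2 symbols read. Each combined state is a pair, one component from each; accept when both components accept. After merging equivalent states the machine shrinks.
9 states suffice.
        a   b  
>  q0   q0  q1 
   q1   q2  q3 
   q2   q2  q4 
 * q3   q5  q6 
   q4   q5  q6 
 * q5   q7  q6 
   q6   q6  q8 
   q7   q7  q6 
   q8   q8  q0 
(> = start, * = accepting)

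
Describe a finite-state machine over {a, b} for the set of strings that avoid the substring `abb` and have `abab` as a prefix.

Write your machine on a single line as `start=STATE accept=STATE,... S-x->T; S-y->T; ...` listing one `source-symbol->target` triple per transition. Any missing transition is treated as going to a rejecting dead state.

Handle the two conditions separately and then intersect. The first has 4 states tracking partial matches of the forbidden pattern `abb`; the second has 6 states tracking whether the input so far still matches the prefix `abab`. A product state is a pair (one from each), accepting exactly when both do.
With 11 states:
          a    b  
>  q0     q1   q2 
   q1     q3   q4 
   q2     q3   q2 
   q3     q3   q5 
   q4     q6   q7 
   q5     q3   q7 
   q6     q3   q8 
   q7     q7   q7 
 * q8     q9  q10 
 * q9     q9   q8 
   q10   q10  q10 
(> = start, * = accepting)

start=q0; accept=q8,q9; q0-a->q1; q0-b->q2; q1-a->q3; q1-b->q4; q2-a->q3; q2-b->q2; q3-a->q3; q3-b->q5; q4-a->q6; q4-b->q7; q5-a->q3; q5-b->q7; q6-a->q3; q6-b->q8; q7-a->q7; q7-b->q7; q8-a->q9; q8-b->q10; q9-a->q9; q9-b->q8; q10-a->q10; q10-b->q10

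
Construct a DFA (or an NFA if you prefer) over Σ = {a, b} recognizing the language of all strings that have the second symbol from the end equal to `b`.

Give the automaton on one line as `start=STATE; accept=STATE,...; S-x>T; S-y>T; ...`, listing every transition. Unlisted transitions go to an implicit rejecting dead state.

A DFA must remember the last 2 symbols (since which symbol is second-to-last isn't known until the input ends). Use one state per possible window of the last ≤2 symbols; accept from those whose window starts with `b`.
A 7-state machine:
        a   b  
>  s0   s1  s2 
   s1   s3  s4 
   s2   s5  s6 
   s3   s3  s4 
   s4   s5  s6 
 * s5   s3  s4 
 * s6   s5  s6 
(> = start, * = accepting)

start=s0; accept=s5,s6; s0-a>s1; s0-b>s2; s1-a>s3; s1-b>s4; s2-a>s5; s2-b>s6; s3-a>s3; s3-b>s4; s4-a>s5; s4-b>s6; s5-a>s3; s5-b>s4; s6-a>s5; s6-b>s6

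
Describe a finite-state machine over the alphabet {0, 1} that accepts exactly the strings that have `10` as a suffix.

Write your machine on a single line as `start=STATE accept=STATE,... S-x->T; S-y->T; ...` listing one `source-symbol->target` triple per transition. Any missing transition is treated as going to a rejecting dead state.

start=A; accept=C; A-0->A; A-1->B; B-0->C; B-1->B; C-0->A; C-1->B

Remember how much of `10` the current input suffix matches. State A means no match yet; B means the last symbol is `1`; C means the last 2 symbols are `10`. Only C accepts. On a mismatch, fall back to the longest proper suffix that is still a prefix of `10`.
3 states suffice.
       0  1 
>  A   A  B 
   B   C  B 
 * C   A  B 
(> = start, * = accepting)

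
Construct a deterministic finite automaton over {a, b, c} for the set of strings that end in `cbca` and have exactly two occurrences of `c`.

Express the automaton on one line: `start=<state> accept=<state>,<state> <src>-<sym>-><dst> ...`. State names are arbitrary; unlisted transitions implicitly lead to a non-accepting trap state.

Run two small machines in parallel and take their product. One (5 states) tracks how much of the suffix `cbca` has currently been matched; the other (4 states) tracks the count of `c`s, saturating at 3. Each combined state is a pair, one component from each; accept when both components accept.
          a    b    c  
>  s0     s0   s0   s1 
   s1     s2   s3   s4 
   s2     s2   s2   s4 
   s3     s2   s2   s5 
   s4     s6   s7   s8 
   s5     s9   s7   s8 
   s6     s6   s6   s8 
   s7     s6   s6  s10 
   s8    s11  s12   s8 
 * s9     s6   s6   s8 
   s10   s13  s12   s8 
   s11   s11  s11   s8 
   s12   s11  s11  s10 
   s13   s11  s11   s8 
(> = start, * = accepting)

start=s0 accept=s9 s0-a->s0 s0-b->s0 s0-c->s1 s1-a->s2 s1-b->s3 s1-c->s4 s2-a->s2 s2-b->s2 s2-c->s4 s3-a->s2 s3-b->s2 s3-c->s5 s4-a->s6 s4-b->s7 s4-c->s8 s5-a->s9 s5-b->s7 s5-c->s8 s6-a->s6 s6-b->s6 s6-c->s8 s7-a->s6 s7-b->s6 s7-c->s10 s8-a->s11 s8-b->s12 s8-c->s8 s9-a->s6 s9-b->s6 s9-c->s8 s10-a->s13 s10-b->s12 s10-c->s8 s11-a->s11 s11-b->s11 s11-c->s8 s12-a->s11 s12-b->s11 s12-c->s10 s13-a->s11 s13-b->s11 s13-c->s8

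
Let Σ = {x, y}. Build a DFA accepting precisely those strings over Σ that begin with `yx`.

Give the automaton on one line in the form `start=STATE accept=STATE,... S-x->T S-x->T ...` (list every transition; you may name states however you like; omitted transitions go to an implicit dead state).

start=q0 accept=q2 q0-x->q3 q0-y->q1 q1-x->q2 q1-y->q3 q2-x->q2 q2-y->q2 q3-x->q3 q3-y->q3

Walk along `yx` while the input agrees: from q0 take `y` to q1, and so on. Any deviation drops to the rejecting sink q3. Once q2 is reached the prefix is confirmed and every continuation is accepted.
        x   y  
>  q0   q3  q1 
   q1   q2  q3 
 * q2   q2  q2 
   q3   q3  q3 
(> = start, * = accepting)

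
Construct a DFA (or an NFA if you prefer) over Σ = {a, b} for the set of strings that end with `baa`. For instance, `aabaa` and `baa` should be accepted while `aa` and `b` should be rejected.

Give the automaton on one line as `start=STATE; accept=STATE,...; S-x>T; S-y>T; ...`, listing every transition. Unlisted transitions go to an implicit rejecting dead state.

Let each state record the length of the longest suffix of the input read so far that is also a prefix of `baa`. S1 means the last symbol is `b`; S2 means the last 2 symbols are `ba`; S3 means the last 3 symbols are `baa`. Accept only at S3, where the string currently ends in `baa`.
        a   b  
>  S0   S0  S1 
   S1   S2  S1 
   S2   S3  S1 
 * S3   S0  S1 
(> = start, * = accepting)

start=S0; accept=S3; S0-a>S0; S0-b>S1; S1-a>S2; S1-b>S1; S2-a>S3; S2-b>S1; S3-a>S0; S3-b>S1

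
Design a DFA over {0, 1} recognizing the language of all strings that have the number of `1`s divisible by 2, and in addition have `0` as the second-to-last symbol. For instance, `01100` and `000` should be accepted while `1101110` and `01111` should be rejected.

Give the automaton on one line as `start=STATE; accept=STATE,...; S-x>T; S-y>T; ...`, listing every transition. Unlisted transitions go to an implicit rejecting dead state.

start=q0; accept=q3,q8; q0-0>q1; q0-1>q2; q1-0>q3; q1-1>q4; q2-0>q5; q2-1>q6; q3-0>q3; q3-1>q4; q4-0>q5; q4-1>q6; q5-0>q7; q5-1>q8; q6-0>q9; q6-1>q10; q7-0>q7; q7-1>q8; q8-0>q9; q8-1>q10; q9-0>q3; q9-1>q4; q10-0>q5; q10-1>q6

Run two small machines in parallel and take their product. The first has 2 states tracking the count of `1`s modulo 2; the second has 7 states tracking the last 2 symbols read. A product state is a pair (one from each), accepting exactly when both do.
          0    1  
>  q0     q1   q2 
   q1     q3   q4 
   q2     q5   q6 
 * q3     q3   q4 
   q4     q5   q6 
   q5     q7   q8 
   q6     q9  q10 
   q7     q7   q8 
 * q8     q9  q10 
   q9     q3   q4 
   q10    q5   q6 
(> = start, * = accepting)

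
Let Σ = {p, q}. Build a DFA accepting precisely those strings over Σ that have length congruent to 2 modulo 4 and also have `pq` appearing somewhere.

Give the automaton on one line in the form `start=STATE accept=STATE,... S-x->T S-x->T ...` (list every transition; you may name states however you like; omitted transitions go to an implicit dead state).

Handle the two conditions separately and then intersect. The first has 4 states tracking the input length modulo 4; the second has 3 states tracking whether and how much of `pq` has been seen. A product state is a pair (one from each), accepting exactly when both do.
A 12-state machine:
          p    q  
>  s0     s1   s2 
   s1     s3   s4 
   s2     s3   s5 
   s3     s6   s7 
 * s4     s7   s7 
   s5     s6   s8 
   s6     s9  s10 
   s7    s10  s10 
   s8     s9   s0 
   s9     s1  s11 
   s10   s11  s11 
   s11    s4   s4 
(> = start, * = accepting)

start=s0 accept=s4 s0-p->s1 s0-q->s2 s1-p->s3 s1-q->s4 s2-p->s3 s2-q->s5 s3-p->s6 s3-q->s7 s4-p->s7 s4-q->s7 s5-p->s6 s5-q->s8 s6-p->s9 s6-q->s10 s7-p->s10 s7-q->s10 s8-p->s9 s8-q->s0 s9-p->s1 s9-q->s11 s10-p->s11 s10-q->s11 s11-p->s4 s11-q->s4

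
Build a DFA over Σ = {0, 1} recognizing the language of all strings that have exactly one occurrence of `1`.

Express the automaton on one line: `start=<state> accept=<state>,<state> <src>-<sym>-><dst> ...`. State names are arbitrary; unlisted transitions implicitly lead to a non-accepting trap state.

start=q0 accept=q1 q0-0->q0 q0-1->q1 q1-0->q1 q1-1->q2 q2-0->q2 q2-1->q2

Count `1`s, saturating at 2: state q0 means no `1` yet, q1 means one `1` seen, q2 means more than one. Each `1` increments (capped at q2); other symbols loop. Accept from {q1}.
3 states suffice.
        0   1  
>  q0   q0  q1 
 * q1   q1  q2 
   q2   q2  q2 
(> = start, * = accepting)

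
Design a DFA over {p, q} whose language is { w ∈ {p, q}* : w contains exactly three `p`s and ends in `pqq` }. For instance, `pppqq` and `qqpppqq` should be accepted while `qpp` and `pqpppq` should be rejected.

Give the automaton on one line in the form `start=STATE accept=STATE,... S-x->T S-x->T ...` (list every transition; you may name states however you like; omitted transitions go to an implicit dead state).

Build one automaton per condition and run them in lockstep. The first has 5 states tracking the count of `p`s, saturating at 4; the second has 4 states tracking how much of the suffix `pqq` has currently been matched. A product state is a pair (one from each), accepting exactly when both do. After merging equivalent states the machine shrinks.
        p   q  
>  s0   s1  s0 
   s1   s2  s1 
   s2   s3  s2 
   s3   s4  s5 
   s4   s4  s4 
   s5   s4  s6 
 * s6   s4  s4 
(> = start, * = accepting)

start=s0 accept=s6 s0-p->s1 s0-q->s0 s1-p->s2 s1-q->s1 s2-p->s3 s2-q->s2 s3-p->s4 s3-q->s5 s4-p->s4 s4-q->s4 s5-p->s4 s5-q->s6 s6-p->s4 s6-q->s4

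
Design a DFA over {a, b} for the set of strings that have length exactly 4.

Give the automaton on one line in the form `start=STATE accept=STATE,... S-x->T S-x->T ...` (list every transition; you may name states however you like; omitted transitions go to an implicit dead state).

start=s0 accept=s4 s0-a->s1 s0-b->s1 s1-a->s2 s1-b->s2 s2-a->s3 s2-b->s3 s3-a->s4 s3-b->s4 s4-a->s5 s4-b->s5 s5-a->s5 s5-b->s5

We only need to distinguish lengths 0, 1, …, 4, and '>4'. Chain s0 → s1 → s2 → s3 → s4 → s5 on every symbol, with s5 looping. Accepting states: {s4}.
With 6 states:
        a   b  
>  s0   s1  s1 
   s1   s2  s2 
   s2   s3  s3 
   s3   s4  s4 
 * s4   s5  s5 
   s5   s5  s5 
(> = start, * = accepting)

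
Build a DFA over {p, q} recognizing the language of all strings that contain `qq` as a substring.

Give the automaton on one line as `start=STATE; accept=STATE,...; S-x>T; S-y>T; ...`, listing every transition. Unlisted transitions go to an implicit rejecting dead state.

Track how much of `qq` has been matched so far: state s0 is no progress, s2 is the absorbing accept state reached once `qq` has occurred. Intermediate states record partial matches; on a mismatch, fall back to the longest reusable overlap.
3 states suffice.
        p   q  
>  s0   s0  s1 
   s1   s0  s2 
 * s2   s2  s2 
(> = start, * = accepting)

start=s0; accept=s2; s0-p>s0; s0-q>s1; s1-p>s0; s1-q>s2; s2-p>s2; s2-q>s2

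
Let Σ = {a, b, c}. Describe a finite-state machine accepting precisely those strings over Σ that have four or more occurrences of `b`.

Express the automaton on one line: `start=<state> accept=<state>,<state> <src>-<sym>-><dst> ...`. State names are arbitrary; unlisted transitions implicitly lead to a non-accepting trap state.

Only the number of `b`s matters, and only up to 5. Make a chain q0 → q1 → q2 → q3 → q4 → q5 advanced by each `b` (with q5 absorbing); every other symbol self-loops. The accepting set is {q4, q5}.
With 6 states:
        a   b   c  
>  q0   q0  q1  q0 
   q1   q1  q2  q1 
   q2   q2  q3  q2 
   q3   q3  q4  q3 
 * q4   q4  q5  q4 
 * q5   q5  q5  q5 
(> = start, * = accepting)

start=q0 accept=q4,q5 q0-a->q0 q0-b->q1 q0-c->q0 q1-a->q1 q1-b->q2 q1-c->q1 q2-a->q2 q2-b->q3 q2-c->q2 q3-a->q3 q3-b->q4 q3-c->q3 q4-a->q4 q4-b->q5 q4-c->q4 q5-a->q5 q5-b->q5 q5-c->q5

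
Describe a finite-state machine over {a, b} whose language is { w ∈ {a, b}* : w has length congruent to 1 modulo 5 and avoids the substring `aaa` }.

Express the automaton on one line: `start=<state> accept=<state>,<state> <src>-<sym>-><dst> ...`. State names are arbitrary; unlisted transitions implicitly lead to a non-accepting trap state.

Handle the two conditions separately and then intersect. One (5 states) tracks the input length modulo 5; the other (4 states) tracks partial matches of the forbidden pattern `aaa`. Each combined state is a pair, one component from each; accept when both components accept.
A 20-state machine:
          a    b  
>  S0     S1   S2 
 * S1     S3   S4 
 * S2     S5   S4 
   S3     S6   S7 
   S4     S8   S7 
   S5     S9   S7 
   S6    S10  S10 
   S7    S11  S12 
   S8    S13  S12 
   S9    S10  S12 
   S10   S14  S14 
   S11   S15   S0 
   S12   S16   S0 
   S13   S14   S0 
   S14   S17  S17 
   S15   S17   S2 
   S16   S18   S2 
   S17   S19  S19 
 * S18   S19   S4 
   S19    S6   S6 
(> = start, * = accepting)

start=S0 accept=S1,S2,S18 S0-a->S1 S0-b->S2 S1-a->S3 S1-b->S4 S2-a->S5 S2-b->S4 S3-a->S6 S3-b->S7 S4-a->S8 S4-b->S7 S5-a->S9 S5-b->S7 S6-a->S10 S6-b->S10 S7-a->S11 S7-b->S12 S8-a->S13 S8-b->S12 S9-a->S10 S9-b->S12 S10-a->S14 S10-b->S14 S11-a->S15 S11-b->S0 S12-a->S16 S12-b->S0 S13-a->S14 S13-b->S0 S14-a->S17 S14-b->S17 S15-a->S17 S15-b->S2 S16-a->S18 S16-b->S2 S17-a->S19 S17-b->S19 S18-a->S19 S18-b->S4 S19-a->S6 S19-b->S6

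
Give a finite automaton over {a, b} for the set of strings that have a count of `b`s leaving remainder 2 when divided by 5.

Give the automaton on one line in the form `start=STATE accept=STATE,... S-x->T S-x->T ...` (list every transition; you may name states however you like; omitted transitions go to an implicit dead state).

start=q0 accept=q2 q0-a->q0 q0-b->q1 q1-a->q1 q1-b->q2 q2-a->q2 q2-b->q3 q3-a->q3 q3-b->q4 q4-a->q4 q4-b->q0

The only thing that matters is how many `b`s have appeared, reduced mod 5. Use one state per residue: q0 for 0, …, q4 for 4. Reading `b` moves to the next residue; anything else stays put. q2 is accepting.
A 5-state machine:
        a   b  
>  q0   q0  q1 
   q1   q1  q2 
 * q2   q2  q3 
   q3   q3  q4 
   q4   q4  q0 
(> = start, * = accepting)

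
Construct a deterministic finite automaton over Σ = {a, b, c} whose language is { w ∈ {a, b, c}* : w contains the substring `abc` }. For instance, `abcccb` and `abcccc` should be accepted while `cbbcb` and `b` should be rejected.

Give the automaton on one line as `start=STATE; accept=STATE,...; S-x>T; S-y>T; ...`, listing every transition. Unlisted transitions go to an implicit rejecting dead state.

start=s0; accept=s3; s0-a>s1; s0-b>s0; s0-c>s0; s1-a>s1; s1-b>s2; s1-c>s0; s2-a>s1; s2-b>s0; s2-c>s3; s3-a>s3; s3-b>s3; s3-c>s3

States s0..s2 record the length of the longest prefix of `abc` that matches the current input suffix. Reaching s3 means `abc` has been seen, and we stay there forever. Accept from s3.
        a   b   c  
>  s0   s1  s0  s0 
   s1   s1  s2  s0 
   s2   s1  s0  s3 
 * s3   s3  s3  s3 
(> = start, * = accepting)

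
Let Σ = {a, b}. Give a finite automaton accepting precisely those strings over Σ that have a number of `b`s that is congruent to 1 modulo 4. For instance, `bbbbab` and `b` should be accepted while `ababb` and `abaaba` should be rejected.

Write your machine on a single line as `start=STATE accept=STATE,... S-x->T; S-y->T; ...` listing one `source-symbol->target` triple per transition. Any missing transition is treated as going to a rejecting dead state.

Keep the running count of `b`s modulo 4: each `b` advances along the cycle q0 → q1 → q2 → q3 → q0 while other symbols loop. Accept at q1.
With 4 states:
        a   b  
>  q0   q0  q1 
 * q1   q1  q2 
   q2   q2  q3 
   q3   q3  q0 
(> = start, * = accepting)

start=q0; accept=q1; q0-a->q0; q0-b->q1; q1-a->q1; q1-b->q2; q2-a->q2; q2-b->q3; q3-a->q3; q3-b->q0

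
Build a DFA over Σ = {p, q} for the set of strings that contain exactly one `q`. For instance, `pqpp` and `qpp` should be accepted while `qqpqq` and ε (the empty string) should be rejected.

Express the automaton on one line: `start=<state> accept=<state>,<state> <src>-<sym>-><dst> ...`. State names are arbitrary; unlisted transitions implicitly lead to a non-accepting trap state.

start=A accept=B A-p->A A-q->B B-p->B B-q->C C-p->C C-q->C

Only the number of `q`s matters, and only up to 2. Make a chain A → B → C advanced by each `q` (with C absorbing); every other symbol self-loops. The accepting set is {B}.
       p  q 
>  A   A  B 
 * B   B  C 
   C   C  C 
(> = start, * = accepting)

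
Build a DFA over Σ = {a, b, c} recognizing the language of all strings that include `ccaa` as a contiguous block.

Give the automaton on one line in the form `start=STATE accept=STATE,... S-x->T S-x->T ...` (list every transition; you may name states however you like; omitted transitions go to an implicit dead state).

start=q0 accept=q4 q0-a->q0 q0-b->q0 q0-c->q1 q1-a->q0 q1-b->q0 q1-c->q2 q2-a->q3 q2-b->q0 q2-c->q2 q3-a->q4 q3-b->q0 q3-c->q1 q4-a->q4 q4-b->q4 q4-c->q4

Track how much of `ccaa` has been matched so far: state q0 is no progress, q4 is the absorbing accept state reached once `ccaa` has occurred. Intermediate states record partial matches; on a mismatch, fall back to the longest reusable overlap.
A 5-state machine:
        a   b   c  
>  q0   q0  q0  q1 
   q1   q0  q0  q2 
   q2   q3  q0  q2 
   q3   q4  q0  q1 
 * q4   q4  q4  q4 
(> = start, * = accepting)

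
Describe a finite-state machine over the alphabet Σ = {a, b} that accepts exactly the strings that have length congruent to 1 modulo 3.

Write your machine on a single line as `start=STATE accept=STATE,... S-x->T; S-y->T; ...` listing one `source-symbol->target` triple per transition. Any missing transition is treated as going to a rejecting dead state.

Count input length modulo 3: every symbol advances one step around the cycle S0 → S1 → S2 → S0. Accept at S1.
        a   b  
>  S0   S1  S1 
 * S1   S2  S2 
   S2   S0  S0 
(> = start, * = accepting)

start=S0; accept=S1; S0-a->S1; S0-b->S1; S1-a->S2; S1-b->S2; S2-a->S0; S2-b->S0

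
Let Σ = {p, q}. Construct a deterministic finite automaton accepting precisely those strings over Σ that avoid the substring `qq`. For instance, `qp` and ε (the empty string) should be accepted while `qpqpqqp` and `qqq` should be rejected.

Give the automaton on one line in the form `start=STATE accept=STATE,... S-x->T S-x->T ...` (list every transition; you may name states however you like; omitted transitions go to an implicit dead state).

Track partial matches of the forbidden pattern `qq`. State S2 is a dead state reached once `qq` has occurred; every other state accepts. S0 means no part of `qq` is currently matched.
3 states suffice.
        p   q  
>* S0   S0  S1 
 * S1   S0  S2 
   S2   S2  S2 
(> = start, * = accepting)

start=S0 accept=S0,S1 S0-p->S0 S0-q->S1 S1-p->S0 S1-q->S2 S2-p->S2 S2-q->S2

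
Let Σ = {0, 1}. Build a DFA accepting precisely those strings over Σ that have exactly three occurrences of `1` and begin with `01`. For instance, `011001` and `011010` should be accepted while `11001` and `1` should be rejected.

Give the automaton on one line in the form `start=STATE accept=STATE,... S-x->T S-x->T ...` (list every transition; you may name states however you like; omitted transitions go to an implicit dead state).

Handle the two conditions separately and then intersect. One (5 states) tracks the count of `1`s, saturating at 4; the other (4 states) tracks whether the input so far still matches the prefix `01`. Each combined state is a pair, one component from each; accept when both components accept.
With 11 states:
          0    1  
>  S0     S1   S2 
   S1     S3   S4 
   S2     S2   S5 
   S3     S3   S2 
   S4     S4   S6 
   S5     S5   S7 
   S6     S6   S8 
   S7     S7   S9 
 * S8     S8  S10 
   S9     S9   S9 
   S10   S10  S10 
(> = start, * = accepting)

start=S0 accept=S8 S0-0->S1 S0-1->S2 S1-0->S3 S1-1->S4 S2-0->S2 S2-1->S5 S3-0->S3 S3-1->S2 S4-0->S4 S4-1->S6 S5-0->S5 S5-1->S7 S6-0->S6 S6-1->S8 S7-0->S7 S7-1->S9 S8-0->S8 S8-1->S10 S9-0->S9 S9-1->S9 S10-0->S10 S10-1->S10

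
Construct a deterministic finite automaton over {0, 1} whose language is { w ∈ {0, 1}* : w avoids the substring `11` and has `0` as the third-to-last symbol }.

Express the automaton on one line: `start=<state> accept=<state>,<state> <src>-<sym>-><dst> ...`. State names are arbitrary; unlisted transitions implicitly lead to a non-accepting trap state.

start=q0 accept=q7,q8,q9 q0-0->q1 q0-1->q2 q1-0->q3 q1-1->q4 q2-0->q5 q2-1->q6 q3-0->q7 q3-1->q8 q4-0->q9 q4-1->q10 q5-0->q11 q5-1->q12 q6-0->q13 q6-1->q14 q7-0->q7 q7-1->q8 q8-0->q9 q8-1->q10 q9-0->q11 q9-1->q12 q10-0->q13 q10-1->q14 q11-0->q7 q11-1->q8 q12-0->q9 q12-1->q10 q13-0->q15 q13-1->q16 q14-0->q13 q14-1->q14 q15-0->q17 q15-1->q18 q16-0->q19 q16-1->q10 q17-0->q17 q17-1->q18 q18-0->q19 q18-1->q10 q19-0->q15 q19-1->q16

Build one automaton per condition and run them in lockstep. The first has 3 states tracking partial matches of the forbidden pattern `11`; the second has 15 states tracking the last 3 symbols read. A product state is a pair (one from each), accepting exactly when both do.
20 states suffice.
          0    1  
>  q0     q1   q2 
   q1     q3   q4 
   q2     q5   q6 
   q3     q7   q8 
   q4     q9  q10 
   q5    q11  q12 
   q6    q13  q14 
 * q7     q7   q8 
 * q8     q9  q10 
 * q9    q11  q12 
   q10   q13  q14 
   q11    q7   q8 
   q12    q9  q10 
   q13   q15  q16 
   q14   q13  q14 
   q15   q17  q18 
   q16   q19  q10 
   q17   q17  q18 
   q18   q19  q10 
   q19   q15  q16 
(> = start, * = accepting)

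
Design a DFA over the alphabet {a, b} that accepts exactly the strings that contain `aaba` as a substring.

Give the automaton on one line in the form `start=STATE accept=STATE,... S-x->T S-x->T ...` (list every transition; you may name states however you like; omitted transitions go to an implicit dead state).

start=S0 accept=S4 S0-a->S1 S0-b->S0 S1-a->S2 S1-b->S0 S2-a->S2 S2-b->S3 S3-a->S4 S3-b->S0 S4-a->S4 S4-b->S4

States S0..S3 record the length of the longest prefix of `aaba` that matches the current input suffix. Reaching S4 means `aaba` has been seen, and we stay there forever. Accept from S4.
A 5-state machine:
        a   b  
>  S0   S1  S0 
   S1   S2  S0 
   S2   S2  S3 
   S3   S4  S0 
 * S4   S4  S4 
(> = start, * = accepting)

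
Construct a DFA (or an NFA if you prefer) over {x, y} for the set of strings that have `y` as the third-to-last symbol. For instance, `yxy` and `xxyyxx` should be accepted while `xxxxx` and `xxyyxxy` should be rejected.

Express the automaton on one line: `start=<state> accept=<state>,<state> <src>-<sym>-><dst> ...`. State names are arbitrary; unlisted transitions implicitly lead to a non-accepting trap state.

A DFA must remember the last 3 symbols (since which symbol is third-to-last isn't known until the input ends). Use one state per possible window of the last ≤3 symbols; accept from those whose window starts with `y`.
A 15-state machine:
          x    y  
>  s0     s1   s2 
   s1     s3   s4 
   s2     s5   s6 
   s3     s7   s8 
   s4     s9  s10 
   s5    s11  s12 
   s6    s13  s14 
   s7     s7   s8 
   s8     s9  s10 
   s9    s11  s12 
   s10   s13  s14 
 * s11    s7   s8 
 * s12    s9  s10 
 * s13   s11  s12 
 * s14   s13  s14 
(> = start, * = accepting)

start=s0 accept=s11,s12,s13,s14 s0-x->s1 s0-y->s2 s1-x->s3 s1-y->s4 s2-x->s5 s2-y->s6 s3-x->s7 s3-y->s8 s4-x->s9 s4-y->s10 s5-x->s11 s5-y->s12 s6-x->s13 s6-y->s14 s7-x->s7 s7-y->s8 s8-x->s9 s8-y->s10 s9-x->s11 s9-y->s12 s10-x->s13 s10-y->s14 s11-x->s7 s11-y->s8 s12-x->s9 s12-y->s10 s13-x->s11 s13-y->s12 s14-x->s13 s14-y->s14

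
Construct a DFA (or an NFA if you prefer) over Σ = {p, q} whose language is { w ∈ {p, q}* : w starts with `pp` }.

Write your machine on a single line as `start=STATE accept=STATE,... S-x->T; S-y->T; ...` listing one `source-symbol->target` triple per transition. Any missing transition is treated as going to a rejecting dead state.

Check the first 2 symbols one by one: S0 through S1 record how many have matched `pp` so far; any wrong symbol goes to the dead state S3. After all 2 match we enter the accepting sink S2.
        p   q  
>  S0   S1  S3 
   S1   S2  S3 
 * S2   S2  S2 
   S3   S3  S3 
(> = start, * = accepting)

start=S0; accept=S2; S0-p->S1; S0-q->S3; S1-p->S2; S1-q->S3; S2-p->S2; S2-q->S2; S3-p->S3; S3-q->S3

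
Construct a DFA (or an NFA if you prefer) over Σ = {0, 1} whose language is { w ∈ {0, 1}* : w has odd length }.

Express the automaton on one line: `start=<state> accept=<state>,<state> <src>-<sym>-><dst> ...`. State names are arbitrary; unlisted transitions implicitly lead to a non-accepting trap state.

Only the length mod 2 matters, so use a 2-cycle: from any state, every input symbol moves to the next state, wrapping S1 back to S0. Mark S1 accepting.
        0   1  
>  S0   S1  S1 
 * S1   S0  S0 
(> = start, * = accepting)

start=S0 accept=S1 S0-0->S1 S0-1->S1 S1-0->S0 S1-1->S0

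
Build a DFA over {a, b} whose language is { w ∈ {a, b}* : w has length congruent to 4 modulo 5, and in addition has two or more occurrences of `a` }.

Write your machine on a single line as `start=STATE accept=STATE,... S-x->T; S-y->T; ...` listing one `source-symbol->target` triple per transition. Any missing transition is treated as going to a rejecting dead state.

Handle the two conditions separately and then intersect. The first has 5 states tracking the input length modulo 5; the second has 4 states tracking the count of `a`s, saturating at 3. A product state is a pair (one from each), accepting exactly when both do. After merging equivalent states the machine shrinks.
15 states suffice.
          a    b  
>  S0     S1   S2 
   S1     S3   S4 
   S2     S4   S5 
   S3     S6   S6 
   S4     S6   S7 
   S5     S7   S8 
   S6     S9   S9 
   S7     S9  S10 
   S8    S10  S11 
 * S9    S12  S12 
   S10   S12  S13 
   S11   S13   S0 
   S12   S14  S14 
   S13   S14   S1 
   S14    S3   S3 
(> = start, * = accepting)

start=S0; accept=S9; S0-a->S1; S0-b->S2; S1-a->S3; S1-b->S4; S2-a->S4; S2-b->S5; S3-a->S6; S3-b->S6; S4-a->S6; S4-b->S7; S5-a->S7; S5-b->S8; S6-a->S9; S6-b->S9; S7-a->S9; S7-b->S10; S8-a->S10; S8-b->S11; S9-a->S12; S9-b->S12; S10-a->S12; S10-b->S13; S11-a->S13; S11-b->S0; S12-a->S14; S12-b->S14; S13-a->S14; S13-b->S1; S14-a->S3; S14-b->S3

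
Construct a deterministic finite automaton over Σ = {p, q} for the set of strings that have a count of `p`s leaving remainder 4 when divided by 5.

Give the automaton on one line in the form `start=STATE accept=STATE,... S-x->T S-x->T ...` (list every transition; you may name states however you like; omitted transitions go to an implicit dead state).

start=S0 accept=S4 S0-p->S1 S0-q->S0 S1-p->S2 S1-q->S1 S2-p->S3 S2-q->S2 S3-p->S4 S3-q->S3 S4-p->S0 S4-q->S4

The only thing that matters is how many `p`s have appeared, reduced mod 5. Use one state per residue: S0 for 0, …, S4 for 4. Reading `p` moves to the next residue; anything else stays put. S4 is accepting.
With 5 states:
        p   q  
>  S0   S1  S0 
   S1   S2  S1 
   S2   S3  S2 
   S3   S4  S3 
 * S4   S0  S4 
(> = start, * = accepting)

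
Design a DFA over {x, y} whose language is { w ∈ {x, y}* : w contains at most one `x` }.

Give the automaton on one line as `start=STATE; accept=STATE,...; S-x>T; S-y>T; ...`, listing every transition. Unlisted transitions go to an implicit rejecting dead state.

start=q0; accept=q0,q1; q0-x>q1; q0-y>q0; q1-x>q2; q1-y>q1; q2-x>q2; q2-y>q2

Only the number of `x`s matters, and only up to 2. Make a chain q0 → q1 → q2 advanced by each `x` (with q2 absorbing); every other symbol self-loops. The accepting set is {q0, q1}.
        x   y  
>* q0   q1  q0 
 * q1   q2  q1 
   q2   q2  q2 
(> = start, * = accepting)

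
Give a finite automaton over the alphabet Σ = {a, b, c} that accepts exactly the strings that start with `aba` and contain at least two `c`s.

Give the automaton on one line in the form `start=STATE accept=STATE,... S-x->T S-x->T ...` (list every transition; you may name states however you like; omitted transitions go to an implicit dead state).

Build one automaton per condition and run them in lockstep. The first has 5 states tracking whether the input so far still matches the prefix `aba`; the second has 4 states tracking the count of `c`s, saturating at 3. A product state is a pair (one from each), accepting exactly when both do.
          a    b    c  
>  S0     S1   S2   S3 
   S1     S2   S4   S3 
   S2     S2   S2   S3 
   S3     S3   S3   S5 
   S4     S6   S2   S3 
   S5     S5   S5   S7 
   S6     S6   S6   S8 
   S7     S7   S7   S7 
   S8     S8   S8   S9 
 * S9     S9   S9  S10 
 * S10   S10  S10  S10 
(> = start, * = accepting)

start=S0 accept=S9,S10 S0-a->S1 S0-b->S2 S0-c->S3 S1-a->S2 S1-b->S4 S1-c->S3 S2-a->S2 S2-b->S2 S2-c->S3 S3-a->S3 S3-b->S3 S3-c->S5 S4-a->S6 S4-b->S2 S4-c->S3 S5-a->S5 S5-b->S5 S5-c->S7 S6-a->S6 S6-b->S6 S6-c->S8 S7-a->S7 S7-b->S7 S7-c->S7 S8-a->S8 S8-b->S8 S8-c->S9 S9-a->S9 S9-b->S9 S9-c->S10 S10-a->S10 S10-b->S10 S10-c->S10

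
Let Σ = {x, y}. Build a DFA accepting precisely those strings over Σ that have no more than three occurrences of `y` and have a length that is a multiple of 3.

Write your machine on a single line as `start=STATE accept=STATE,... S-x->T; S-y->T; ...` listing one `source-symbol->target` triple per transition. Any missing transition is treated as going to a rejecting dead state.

start=S0; accept=S0,S6,S7,S8; S0-x->S1; S0-y->S2; S1-x->S3; S1-y->S4; S2-x->S4; S2-y->S5; S3-x->S0; S3-y->S6; S4-x->S6; S4-y->S7; S5-x->S7; S5-y->S8; S6-x->S2; S6-y->S9; S7-x->S9; S7-y->S10; S8-x->S10; S8-y->S11; S9-x->S5; S9-y->S12; S10-x->S12; S10-y->S11; S11-x->S11; S11-y->S11; S12-x->S8; S12-y->S11

Build one automaton per condition and run them in lockstep. One (5 states) tracks the count of `y`s, saturating at 4; the other (3 states) tracks the input length modulo 3. Each combined state is a pair, one component from each; accept when both components accept. After merging equivalent states the machine shrinks.
          x    y  
>* S0     S1   S2 
   S1     S3   S4 
   S2     S4   S5 
   S3     S0   S6 
   S4     S6   S7 
   S5     S7   S8 
 * S6     S2   S9 
 * S7     S9  S10 
 * S8    S10  S11 
   S9     S5  S12 
   S10   S12  S11 
   S11   S11  S11 
   S12    S8  S11 
(> = start, * = accepting)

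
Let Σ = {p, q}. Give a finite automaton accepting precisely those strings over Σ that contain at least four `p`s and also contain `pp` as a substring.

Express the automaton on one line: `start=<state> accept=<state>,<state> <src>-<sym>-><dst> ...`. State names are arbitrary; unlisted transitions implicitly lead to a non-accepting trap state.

Build one automaton per condition and run them in lockstep. One (6 states) tracks the count of `p`s, saturating at 5; the other (3 states) tracks whether and how much of `pp` has been seen. Each combined state is a pair, one component from each; accept when both components accept. After merging equivalent states the machine shrinks.
        p   q  
>  s0   s1  s0 
   s1   s2  s3 
   s2   s4  s2 
   s3   s5  s3 
   s4   s6  s4 
   s5   s4  s7 
 * s6   s6  s6 
   s7   s8  s7 
   s8   s6  s7 
(> = start, * = accepting)

start=s0 accept=s6 s0-p->s1 s0-q->s0 s1-p->s2 s1-q->s3 s2-p->s4 s2-q->s2 s3-p->s5 s3-q->s3 s4-p->s6 s4-q->s4 s5-p->s4 s5-q->s7 s6-p->s6 s6-q->s6 s7-p->s8 s7-q->s7 s8-p->s6 s8-q->s7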